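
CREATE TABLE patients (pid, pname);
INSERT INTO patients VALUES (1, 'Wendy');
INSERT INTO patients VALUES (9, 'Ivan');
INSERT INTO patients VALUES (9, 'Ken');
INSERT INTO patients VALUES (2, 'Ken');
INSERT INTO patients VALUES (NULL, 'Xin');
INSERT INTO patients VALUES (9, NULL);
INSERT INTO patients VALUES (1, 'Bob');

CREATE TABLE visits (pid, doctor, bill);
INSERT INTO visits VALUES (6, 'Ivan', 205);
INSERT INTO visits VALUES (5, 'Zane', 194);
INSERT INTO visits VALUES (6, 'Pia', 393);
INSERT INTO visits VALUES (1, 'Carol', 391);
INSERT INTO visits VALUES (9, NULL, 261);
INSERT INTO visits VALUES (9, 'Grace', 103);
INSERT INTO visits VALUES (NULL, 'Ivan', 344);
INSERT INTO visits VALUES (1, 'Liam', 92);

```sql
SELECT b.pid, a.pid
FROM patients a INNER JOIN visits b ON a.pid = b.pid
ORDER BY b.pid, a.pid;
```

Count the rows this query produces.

10

INNER JOIN keeps only pairs where the ON condition holds.
Matching on a.pid = b.pid. A NULL in a compared column never satisfies the condition.
- a[0] pid=1 → 2 match(es) in b → 2 row(s).
- a[1] pid=9 → 2 match(es) in b → 2 row(s).
- a[2] pid=9 → 2 match(es) in b → 2 row(s).
- a[3] pid=2 → no match; dropped.
- a[4] pid=NULL → no match; dropped.
- a[5] pid=9 → 2 match(es) in b → 2 row(s).
- a[6] pid=1 → 2 match(es) in b → 2 row(s).
Total: 10 rows.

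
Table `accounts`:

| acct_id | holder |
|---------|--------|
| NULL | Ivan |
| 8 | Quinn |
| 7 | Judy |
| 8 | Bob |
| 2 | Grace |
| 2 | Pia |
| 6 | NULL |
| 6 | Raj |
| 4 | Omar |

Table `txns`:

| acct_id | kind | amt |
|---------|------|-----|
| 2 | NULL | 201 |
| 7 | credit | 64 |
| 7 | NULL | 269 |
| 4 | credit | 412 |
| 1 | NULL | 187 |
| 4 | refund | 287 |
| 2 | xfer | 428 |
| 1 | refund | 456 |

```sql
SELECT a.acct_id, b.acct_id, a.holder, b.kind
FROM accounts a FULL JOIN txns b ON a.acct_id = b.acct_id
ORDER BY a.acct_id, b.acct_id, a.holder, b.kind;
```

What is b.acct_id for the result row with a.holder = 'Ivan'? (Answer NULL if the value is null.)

NULL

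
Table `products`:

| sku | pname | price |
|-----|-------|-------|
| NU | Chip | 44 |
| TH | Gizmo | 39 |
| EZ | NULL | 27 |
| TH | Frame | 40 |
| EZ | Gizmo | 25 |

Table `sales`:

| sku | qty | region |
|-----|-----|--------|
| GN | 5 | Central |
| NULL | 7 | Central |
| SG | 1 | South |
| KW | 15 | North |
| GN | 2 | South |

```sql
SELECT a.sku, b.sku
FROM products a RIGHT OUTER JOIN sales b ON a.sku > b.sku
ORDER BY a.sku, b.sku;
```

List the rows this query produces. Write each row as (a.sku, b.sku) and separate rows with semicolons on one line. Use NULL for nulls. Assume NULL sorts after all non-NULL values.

RIGHT JOIN keeps every row from `sales`; unmatched rows get NULL for `products`'s columns.
Matching on a.sku > b.sku. A NULL in a compared column never satisfies the condition.
- sku=NU: 3 matching b row(s), so 3 row(s) emitted.
- sku=TH: 4 matching b row(s), so 4 row(s) emitted.
- sku=EZ: no matching b row.
- sku=TH: 4 matching b row(s), so 4 row(s) emitted.
- sku=EZ: no matching b row.
- 1 b row(s) had no a match → kept, a columns NULL.

(NU, GN); (NU, GN); (NU, KW); (TH, GN); (TH, GN); (TH, GN); (TH, GN); (TH, KW); (TH, KW); (TH, SG); (TH, SG); (NULL, NULL)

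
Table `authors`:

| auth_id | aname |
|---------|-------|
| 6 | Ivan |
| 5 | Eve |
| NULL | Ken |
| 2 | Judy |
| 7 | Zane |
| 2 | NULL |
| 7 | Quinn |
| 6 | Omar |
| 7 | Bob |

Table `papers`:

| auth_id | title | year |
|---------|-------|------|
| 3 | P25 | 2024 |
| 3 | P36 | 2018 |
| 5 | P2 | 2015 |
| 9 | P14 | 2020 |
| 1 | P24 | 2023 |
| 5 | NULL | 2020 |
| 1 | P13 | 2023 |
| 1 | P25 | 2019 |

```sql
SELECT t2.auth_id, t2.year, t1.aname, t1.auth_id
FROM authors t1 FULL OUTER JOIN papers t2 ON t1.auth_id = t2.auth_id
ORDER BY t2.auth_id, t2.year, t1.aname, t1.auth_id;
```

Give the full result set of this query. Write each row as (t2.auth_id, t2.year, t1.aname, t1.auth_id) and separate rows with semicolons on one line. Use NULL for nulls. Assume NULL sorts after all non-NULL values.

FULL OUTER JOIN keeps every row from both sides; unmatched rows get NULL for the other side's columns.
Matching on t1.auth_id = t2.auth_id. A NULL in a compared column never satisfies the condition.
- t1 row (auth_id=6): no match → kept, t2 columns NULL.
- t1 row (auth_id=5): matches 2 t2 row(s) → 2 output row(s).
- t1 row (auth_id=NULL): no match → kept, t2 columns NULL.
- t1 row (auth_id=2): no match → kept, t2 columns NULL.
- t1 row (auth_id=7): no match → kept, t2 columns NULL.
- t1 row (auth_id=2): no match → kept, t2 columns NULL.
- t1 row (auth_id=7): no match → kept, t2 columns NULL.
- t1 row (auth_id=6): no match → kept, t2 columns NULL.
- t1 row (auth_id=7): no match → kept, t2 columns NULL.
- 6 t2 row(s) had no t1 match → kept, t1 columns NULL.

(1, 2019, NULL, NULL); (1, 2023, NULL, NULL); (1, 2023, NULL, NULL); (3, 2018, NULL, NULL); (3, 2024, NULL, NULL); (5, 2015, Eve, 5); (5, 2020, Eve, 5); (9, 2020, NULL, NULL); (NULL, NULL, Bob, 7); (NULL, NULL, Ivan, 6); (NULL, NULL, Judy, 2); (NULL, NULL, Ken, NULL); (NULL, NULL, Omar, 6); (NULL, NULL, Quinn, 7); (NULL, NULL, Zane, 7); (NULL, NULL, NULL, 2)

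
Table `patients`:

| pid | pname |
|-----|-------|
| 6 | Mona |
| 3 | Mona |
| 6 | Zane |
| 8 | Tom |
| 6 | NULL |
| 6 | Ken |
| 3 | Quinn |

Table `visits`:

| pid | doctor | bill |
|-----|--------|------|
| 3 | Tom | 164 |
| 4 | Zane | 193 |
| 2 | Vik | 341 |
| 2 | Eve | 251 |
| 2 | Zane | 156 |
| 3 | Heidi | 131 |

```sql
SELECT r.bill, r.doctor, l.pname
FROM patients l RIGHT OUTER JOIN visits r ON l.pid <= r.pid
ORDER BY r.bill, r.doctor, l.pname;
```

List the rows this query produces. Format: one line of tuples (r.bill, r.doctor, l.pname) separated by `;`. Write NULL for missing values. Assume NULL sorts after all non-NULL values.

(131, Heidi, Mona); (131, Heidi, Quinn); (156, Zane, NULL); (164, Tom, Mona); (164, Tom, Quinn); (193, Zane, Mona); (193, Zane, Quinn); (251, Eve, NULL); (341, Vik, NULL)

RIGHT JOIN keeps every row from `visits`; unmatched rows get NULL for `patients`'s columns.
Matching on l.pid <= r.pid.
Matched pairs: 6; unmatched r rows kept: 3.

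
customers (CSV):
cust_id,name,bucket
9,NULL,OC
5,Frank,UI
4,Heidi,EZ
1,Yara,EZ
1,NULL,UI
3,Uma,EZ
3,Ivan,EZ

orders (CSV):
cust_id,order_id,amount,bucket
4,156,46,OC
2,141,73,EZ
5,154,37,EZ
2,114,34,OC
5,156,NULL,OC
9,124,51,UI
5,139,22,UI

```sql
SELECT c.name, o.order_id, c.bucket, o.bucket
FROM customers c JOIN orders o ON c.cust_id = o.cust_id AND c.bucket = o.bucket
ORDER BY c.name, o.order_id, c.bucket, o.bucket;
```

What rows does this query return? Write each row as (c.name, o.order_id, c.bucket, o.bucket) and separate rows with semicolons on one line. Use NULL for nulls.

(Frank, 139, UI, UI)

INNER JOIN keeps only pairs where the ON condition holds.
Matching on c.cust_id = o.cust_id AND c.bucket = o.bucket.
- cust_id=9, bucket=OC: no matching o row, dropped.
- cust_id=5, bucket=UI: 1 matching o row(s), so 1 row(s) emitted.
- cust_id=4, bucket=EZ: no matching o row, dropped.
- cust_id=1, bucket=EZ: no matching o row, dropped.
- cust_id=1, bucket=UI: no matching o row, dropped.
- cust_id=3, bucket=EZ: no matching o row, dropped.
- cust_id=3, bucket=EZ: no matching o row, dropped.
After projecting and ordering:
c.name | o.order_id | c.bucket | o.bucket
Frank | 139 | UI | UI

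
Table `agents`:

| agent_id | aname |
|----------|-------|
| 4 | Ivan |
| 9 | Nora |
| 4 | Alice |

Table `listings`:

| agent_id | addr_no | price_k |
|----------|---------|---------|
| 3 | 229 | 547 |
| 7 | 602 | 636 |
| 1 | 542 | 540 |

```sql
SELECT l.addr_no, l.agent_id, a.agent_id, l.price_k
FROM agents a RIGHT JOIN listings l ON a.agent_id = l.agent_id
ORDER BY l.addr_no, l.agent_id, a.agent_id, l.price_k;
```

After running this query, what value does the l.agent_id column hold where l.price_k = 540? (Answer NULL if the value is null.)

RIGHT JOIN keeps every row from `listings`; unmatched rows get NULL for `agents`'s columns.
Matching on a.agent_id = l.agent_id.
- a (agent_id=4) has no partner in l.
- a (agent_id=9) has no partner in l.
- a (agent_id=4) has no partner in l.
- 3 row(s) from l found no a partner → padded with NULL.

1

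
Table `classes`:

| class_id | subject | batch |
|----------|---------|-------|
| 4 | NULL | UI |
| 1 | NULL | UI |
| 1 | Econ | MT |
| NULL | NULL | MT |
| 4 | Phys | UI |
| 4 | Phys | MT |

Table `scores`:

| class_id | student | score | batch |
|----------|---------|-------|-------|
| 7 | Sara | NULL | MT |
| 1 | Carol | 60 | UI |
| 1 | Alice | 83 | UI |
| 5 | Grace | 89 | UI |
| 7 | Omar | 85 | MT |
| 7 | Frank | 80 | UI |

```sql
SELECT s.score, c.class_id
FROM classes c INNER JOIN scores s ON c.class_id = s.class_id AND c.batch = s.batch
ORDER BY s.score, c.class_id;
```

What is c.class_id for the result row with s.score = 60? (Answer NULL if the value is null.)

1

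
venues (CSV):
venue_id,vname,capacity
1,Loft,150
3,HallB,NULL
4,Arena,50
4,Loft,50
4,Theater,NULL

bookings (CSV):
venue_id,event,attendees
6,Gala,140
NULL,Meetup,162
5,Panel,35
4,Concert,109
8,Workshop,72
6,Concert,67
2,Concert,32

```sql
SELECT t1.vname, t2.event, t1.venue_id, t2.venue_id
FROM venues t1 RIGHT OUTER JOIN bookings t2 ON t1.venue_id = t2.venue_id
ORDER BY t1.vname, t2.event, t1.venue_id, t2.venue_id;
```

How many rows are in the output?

RIGHT JOIN keeps every row from `bookings`; unmatched rows get NULL for `venues`'s columns.
Matching on t1.venue_id = t2.venue_id. A NULL in a compared column never satisfies the condition.
- venue_id=1: no matching t2 row.
- venue_id=3: no matching t2 row.
- venue_id=4: 1 matching t2 row(s), so 1 row(s) emitted.
- venue_id=4: 1 matching t2 row(s), so 1 row(s) emitted.
- venue_id=4: 1 matching t2 row(s), so 1 row(s) emitted.
- 6 t2 row(s) had no t1 match → kept, t1 columns NULL.
Total: 3 matched + 6 padded = 9 rows.

9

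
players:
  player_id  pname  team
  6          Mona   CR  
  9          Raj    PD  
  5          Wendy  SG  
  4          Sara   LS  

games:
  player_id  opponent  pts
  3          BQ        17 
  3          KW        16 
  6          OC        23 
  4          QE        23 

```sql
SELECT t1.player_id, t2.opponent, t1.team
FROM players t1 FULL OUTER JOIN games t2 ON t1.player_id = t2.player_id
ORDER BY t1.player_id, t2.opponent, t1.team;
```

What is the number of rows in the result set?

FULL OUTER JOIN keeps every row from both sides; unmatched rows get NULL for the other side's columns.
Matching on t1.player_id = t2.player_id.
- t1[0] player_id=6 → 1 match(es) in t2 → 1 row(s).
- t1[1] player_id=9 → no match; kept with NULLs on the t2 side.
- t1[2] player_id=5 → no match; kept with NULLs on the t2 side.
- t1[3] player_id=4 → 1 match(es) in t2 → 1 row(s).
- 2 row(s) from t2 found no t1 partner → padded with NULL.
Total: 2 matched + 4 padded = 6 rows.

6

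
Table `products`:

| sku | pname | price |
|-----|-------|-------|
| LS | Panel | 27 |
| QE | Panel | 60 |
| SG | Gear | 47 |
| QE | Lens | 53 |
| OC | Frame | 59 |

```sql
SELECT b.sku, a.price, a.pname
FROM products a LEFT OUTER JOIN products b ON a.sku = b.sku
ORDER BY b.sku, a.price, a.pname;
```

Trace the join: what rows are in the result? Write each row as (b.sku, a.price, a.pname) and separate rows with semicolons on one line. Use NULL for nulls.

(LS, 27, Panel); (OC, 59, Frame); (QE, 53, Lens); (QE, 53, Lens); (QE, 60, Panel); (QE, 60, Panel); (SG, 47, Gear)

LEFT JOIN keeps every row from `products a`; unmatched rows get NULL for `products b`'s columns.
Matching on a.sku = b.sku.
Matched pairs: 7; unmatched a rows kept: 0.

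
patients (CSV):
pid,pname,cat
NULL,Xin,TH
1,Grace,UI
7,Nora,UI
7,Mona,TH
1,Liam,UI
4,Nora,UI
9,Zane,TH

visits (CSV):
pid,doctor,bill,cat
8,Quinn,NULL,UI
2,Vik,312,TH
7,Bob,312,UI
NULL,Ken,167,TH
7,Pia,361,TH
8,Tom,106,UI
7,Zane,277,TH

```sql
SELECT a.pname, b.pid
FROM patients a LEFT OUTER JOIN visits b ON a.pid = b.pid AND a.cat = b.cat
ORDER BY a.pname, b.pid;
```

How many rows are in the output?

LEFT JOIN keeps every row from `patients`; unmatched rows get NULL for `visits`'s columns.
Matching on a.pid = b.pid AND a.cat = b.cat. A NULL in a compared column never satisfies the condition.
- a row (pid=NULL, cat=TH): no match → kept, b columns NULL.
- a row (pid=1, cat=UI): no match → kept, b columns NULL.
- a row (pid=7, cat=UI): matches 1 b row(s) → 1 output row(s).
- a row (pid=7, cat=TH): matches 2 b row(s) → 2 output row(s).
- a row (pid=1, cat=UI): no match → kept, b columns NULL.
- a row (pid=4, cat=UI): no match → kept, b columns NULL.
- a row (pid=9, cat=TH): no match → kept, b columns NULL.
Total: 3 matched + 5 padded = 8 rows.

8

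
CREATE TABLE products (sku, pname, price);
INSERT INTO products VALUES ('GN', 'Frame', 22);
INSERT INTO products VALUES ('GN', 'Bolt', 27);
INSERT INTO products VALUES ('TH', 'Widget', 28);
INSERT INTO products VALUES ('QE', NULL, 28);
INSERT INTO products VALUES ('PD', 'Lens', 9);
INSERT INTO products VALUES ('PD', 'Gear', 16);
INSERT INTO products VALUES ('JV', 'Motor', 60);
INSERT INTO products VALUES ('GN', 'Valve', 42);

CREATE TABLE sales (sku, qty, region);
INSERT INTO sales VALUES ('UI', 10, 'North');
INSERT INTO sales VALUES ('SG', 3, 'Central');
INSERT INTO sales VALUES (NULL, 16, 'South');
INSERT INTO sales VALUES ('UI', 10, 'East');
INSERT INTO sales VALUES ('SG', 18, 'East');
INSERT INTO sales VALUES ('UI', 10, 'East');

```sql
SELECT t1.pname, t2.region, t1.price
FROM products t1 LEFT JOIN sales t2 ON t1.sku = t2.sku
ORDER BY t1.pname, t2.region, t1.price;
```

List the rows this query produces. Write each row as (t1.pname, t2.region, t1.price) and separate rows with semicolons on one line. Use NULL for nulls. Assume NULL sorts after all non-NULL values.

(Bolt, NULL, 27); (Frame, NULL, 22); (Gear, NULL, 16); (Lens, NULL, 9); (Motor, NULL, 60); (Valve, NULL, 42); (Widget, NULL, 28); (NULL, NULL, 28)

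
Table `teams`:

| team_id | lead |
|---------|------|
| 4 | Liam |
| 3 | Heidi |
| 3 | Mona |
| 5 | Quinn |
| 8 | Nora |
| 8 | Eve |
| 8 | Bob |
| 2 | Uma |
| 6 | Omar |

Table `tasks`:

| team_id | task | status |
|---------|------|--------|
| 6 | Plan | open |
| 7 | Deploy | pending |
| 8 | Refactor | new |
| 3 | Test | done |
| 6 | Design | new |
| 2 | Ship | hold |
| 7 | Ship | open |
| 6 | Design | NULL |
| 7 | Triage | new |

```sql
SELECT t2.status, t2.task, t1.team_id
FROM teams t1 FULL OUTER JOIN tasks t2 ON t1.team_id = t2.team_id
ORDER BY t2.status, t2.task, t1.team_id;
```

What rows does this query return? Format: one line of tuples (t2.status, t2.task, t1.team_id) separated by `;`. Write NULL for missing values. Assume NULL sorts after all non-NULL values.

FULL OUTER JOIN keeps every row from both sides; unmatched rows get NULL for the other side's columns.
Matching on t1.team_id = t2.team_id.
- t1 (team_id=4) has no partner → padded with NULL.
- t1 (team_id=3) pairs with 1 row(s) of t2.
- t1 (team_id=3) pairs with 1 row(s) of t2.
- t1 (team_id=5) has no partner → padded with NULL.
- t1 (team_id=8) pairs with 1 row(s) of t2.
- t1 (team_id=8) pairs with 1 row(s) of t2.
- t1 (team_id=8) pairs with 1 row(s) of t2.
- t1 (team_id=2) pairs with 1 row(s) of t2.
- t1 (team_id=6) pairs with 3 row(s) of t2.
- 3 row(s) from t2 found no t1 partner → padded with NULL.

(done, Test, 3); (done, Test, 3); (hold, Ship, 2); (new, Design, 6); (new, Refactor, 8); (new, Refactor, 8); (new, Refactor, 8); (new, Triage, NULL); (open, Plan, 6); (open, Ship, NULL); (pending, Deploy, NULL); (NULL, Design, 6); (NULL, NULL, 4); (NULL, NULL, 5)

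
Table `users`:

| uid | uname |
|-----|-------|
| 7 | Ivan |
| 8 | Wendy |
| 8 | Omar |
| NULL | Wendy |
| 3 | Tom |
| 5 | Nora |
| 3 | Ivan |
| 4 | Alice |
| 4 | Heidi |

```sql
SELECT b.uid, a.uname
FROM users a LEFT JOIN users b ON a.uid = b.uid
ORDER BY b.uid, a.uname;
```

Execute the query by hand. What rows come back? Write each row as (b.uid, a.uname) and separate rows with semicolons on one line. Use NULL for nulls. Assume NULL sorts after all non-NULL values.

LEFT JOIN keeps every row from `users a`; unmatched rows get NULL for `users b`'s columns.
Matching on a.uid = b.uid. A NULL in a compared column never satisfies the condition.
- a (uid=7) pairs with 1 row(s) of b.
- a (uid=8) pairs with 2 row(s) of b.
- a (uid=8) pairs with 2 row(s) of b.
- a (uid=NULL) has no partner → padded with NULL.
- a (uid=3) pairs with 2 row(s) of b.
- a (uid=5) pairs with 1 row(s) of b.
- a (uid=3) pairs with 2 row(s) of b.
- a (uid=4) pairs with 2 row(s) of b.
- a (uid=4) pairs with 2 row(s) of b.

(3, Ivan); (3, Ivan); (3, Tom); (3, Tom); (4, Alice); (4, Alice); (4, Heidi); (4, Heidi); (5, Nora); (7, Ivan); (8, Omar); (8, Omar); (8, Wendy); (8, Wendy); (NULL, Wendy)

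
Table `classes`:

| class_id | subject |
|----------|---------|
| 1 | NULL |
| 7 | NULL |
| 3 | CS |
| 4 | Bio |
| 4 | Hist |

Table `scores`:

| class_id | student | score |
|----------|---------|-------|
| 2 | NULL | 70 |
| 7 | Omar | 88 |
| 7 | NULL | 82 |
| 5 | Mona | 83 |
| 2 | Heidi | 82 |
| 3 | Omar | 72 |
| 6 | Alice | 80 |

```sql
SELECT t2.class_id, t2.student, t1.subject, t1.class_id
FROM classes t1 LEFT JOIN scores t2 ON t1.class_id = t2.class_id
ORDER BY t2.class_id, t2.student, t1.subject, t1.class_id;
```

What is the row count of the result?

6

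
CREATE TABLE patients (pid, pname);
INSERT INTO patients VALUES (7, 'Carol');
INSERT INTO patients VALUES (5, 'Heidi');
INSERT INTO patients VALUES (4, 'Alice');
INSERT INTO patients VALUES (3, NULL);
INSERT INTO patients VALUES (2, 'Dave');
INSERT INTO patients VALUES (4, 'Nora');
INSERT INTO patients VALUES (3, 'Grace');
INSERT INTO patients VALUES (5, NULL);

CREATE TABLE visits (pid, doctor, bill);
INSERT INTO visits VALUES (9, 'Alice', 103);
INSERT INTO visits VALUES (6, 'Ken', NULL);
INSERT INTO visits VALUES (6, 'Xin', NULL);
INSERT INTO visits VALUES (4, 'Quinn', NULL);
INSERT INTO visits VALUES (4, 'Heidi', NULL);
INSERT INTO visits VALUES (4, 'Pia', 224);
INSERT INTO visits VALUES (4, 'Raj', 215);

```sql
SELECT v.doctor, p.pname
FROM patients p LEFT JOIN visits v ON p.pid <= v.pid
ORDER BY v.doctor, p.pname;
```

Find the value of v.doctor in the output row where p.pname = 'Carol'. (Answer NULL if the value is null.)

Alice

LEFT JOIN keeps every row from `patients`; unmatched rows get NULL for `visits`'s columns.
Matching on p.pid <= v.pid.
- p row (pid=7): matches 1 v row(s) → 1 output row(s).
- p row (pid=5): matches 3 v row(s) → 3 output row(s).
- p row (pid=4): matches 7 v row(s) → 7 output row(s).
- p row (pid=3): matches 7 v row(s) → 7 output row(s).
- p row (pid=2): matches 7 v row(s) → 7 output row(s).
- p row (pid=4): matches 7 v row(s) → 7 output row(s).
- p row (pid=3): matches 7 v row(s) → 7 output row(s).
- p row (pid=5): matches 3 v row(s) → 3 output row(s).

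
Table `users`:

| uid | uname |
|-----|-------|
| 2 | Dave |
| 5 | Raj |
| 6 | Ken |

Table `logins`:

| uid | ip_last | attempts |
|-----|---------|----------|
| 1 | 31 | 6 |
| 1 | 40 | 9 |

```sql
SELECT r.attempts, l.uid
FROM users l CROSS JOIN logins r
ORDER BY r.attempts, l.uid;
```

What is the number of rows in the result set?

CROSS JOIN pairs every row of `users` with every row of `logins`: 3 × 2 = 6 rows.

6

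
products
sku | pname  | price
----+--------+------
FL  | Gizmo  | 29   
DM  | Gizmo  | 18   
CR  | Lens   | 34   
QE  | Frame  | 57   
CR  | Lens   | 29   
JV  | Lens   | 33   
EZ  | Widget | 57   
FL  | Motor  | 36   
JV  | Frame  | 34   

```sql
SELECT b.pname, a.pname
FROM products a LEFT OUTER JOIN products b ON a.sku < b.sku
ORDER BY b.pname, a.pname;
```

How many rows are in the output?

LEFT JOIN keeps every row from `products a`; unmatched rows get NULL for `products b`'s columns.
Matching on a.sku < b.sku.
- a[0] sku=FL → 3 match(es) in b → 3 row(s).
- a[1] sku=DM → 6 match(es) in b → 6 row(s).
- a[2] sku=CR → 7 match(es) in b → 7 row(s).
- a[3] sku=QE → no match; kept with NULLs on the b side.
- a[4] sku=CR → 7 match(es) in b → 7 row(s).
- a[5] sku=JV → 1 match(es) in b → 1 row(s).
- a[6] sku=EZ → 5 match(es) in b → 5 row(s).
- a[7] sku=FL → 3 match(es) in b → 3 row(s).
- a[8] sku=JV → 1 match(es) in b → 1 row(s).
Total: 33 matched + 1 padded = 34 rows.

34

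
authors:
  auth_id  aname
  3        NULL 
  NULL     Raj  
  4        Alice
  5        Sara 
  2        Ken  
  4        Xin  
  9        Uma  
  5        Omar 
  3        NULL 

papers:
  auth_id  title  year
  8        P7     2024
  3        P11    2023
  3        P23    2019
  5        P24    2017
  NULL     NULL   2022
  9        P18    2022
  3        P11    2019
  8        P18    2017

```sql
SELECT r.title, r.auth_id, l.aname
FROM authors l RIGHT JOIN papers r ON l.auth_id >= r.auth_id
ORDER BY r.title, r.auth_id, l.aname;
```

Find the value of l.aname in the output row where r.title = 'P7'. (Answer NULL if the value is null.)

RIGHT JOIN keeps every row from `papers`; unmatched rows get NULL for `authors`'s columns.
Matching on l.auth_id >= r.auth_id. A NULL in a compared column never satisfies the condition.
Matched pairs: 27; unmatched r rows kept: 1.

Uma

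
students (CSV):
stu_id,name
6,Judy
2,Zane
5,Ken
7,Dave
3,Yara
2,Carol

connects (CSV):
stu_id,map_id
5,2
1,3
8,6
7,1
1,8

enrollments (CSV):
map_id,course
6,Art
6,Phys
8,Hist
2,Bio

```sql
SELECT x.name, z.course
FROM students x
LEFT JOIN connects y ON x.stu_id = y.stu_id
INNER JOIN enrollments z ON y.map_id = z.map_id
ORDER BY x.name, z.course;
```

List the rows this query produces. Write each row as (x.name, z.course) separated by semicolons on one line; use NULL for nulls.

(Ken, Bio)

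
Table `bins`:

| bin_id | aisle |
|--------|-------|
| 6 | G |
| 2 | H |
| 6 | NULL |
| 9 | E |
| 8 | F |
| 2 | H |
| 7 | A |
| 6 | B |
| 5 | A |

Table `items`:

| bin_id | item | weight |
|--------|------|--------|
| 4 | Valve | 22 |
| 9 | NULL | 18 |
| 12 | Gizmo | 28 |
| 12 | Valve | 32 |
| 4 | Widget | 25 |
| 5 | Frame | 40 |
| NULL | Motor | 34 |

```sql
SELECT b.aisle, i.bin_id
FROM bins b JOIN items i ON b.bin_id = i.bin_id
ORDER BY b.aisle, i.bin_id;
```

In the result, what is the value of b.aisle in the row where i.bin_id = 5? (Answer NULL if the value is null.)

A

INNER JOIN keeps only pairs where the ON condition holds.
Matching on b.bin_id = i.bin_id. A NULL in a compared column never satisfies the condition.
- b (bin_id=6) has no partner → excluded.
- b (bin_id=2) has no partner → excluded.
- b (bin_id=6) has no partner → excluded.
- b (bin_id=9) pairs with 1 row(s) of i.
- b (bin_id=8) has no partner → excluded.
- b (bin_id=2) has no partner → excluded.
- b (bin_id=7) has no partner → excluded.
- b (bin_id=6) has no partner → excluded.
- b (bin_id=5) pairs with 1 row(s) of i.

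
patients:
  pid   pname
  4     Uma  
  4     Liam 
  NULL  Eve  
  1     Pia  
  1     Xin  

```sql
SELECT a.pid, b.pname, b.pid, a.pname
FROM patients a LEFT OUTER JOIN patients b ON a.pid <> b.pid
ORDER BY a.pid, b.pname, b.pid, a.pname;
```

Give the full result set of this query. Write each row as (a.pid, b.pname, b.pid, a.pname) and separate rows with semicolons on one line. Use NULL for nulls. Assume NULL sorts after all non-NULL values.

(1, Liam, 4, Pia); (1, Liam, 4, Xin); (1, Uma, 4, Pia); (1, Uma, 4, Xin); (4, Pia, 1, Liam); (4, Pia, 1, Uma); (4, Xin, 1, Liam); (4, Xin, 1, Uma); (NULL, NULL, NULL, Eve)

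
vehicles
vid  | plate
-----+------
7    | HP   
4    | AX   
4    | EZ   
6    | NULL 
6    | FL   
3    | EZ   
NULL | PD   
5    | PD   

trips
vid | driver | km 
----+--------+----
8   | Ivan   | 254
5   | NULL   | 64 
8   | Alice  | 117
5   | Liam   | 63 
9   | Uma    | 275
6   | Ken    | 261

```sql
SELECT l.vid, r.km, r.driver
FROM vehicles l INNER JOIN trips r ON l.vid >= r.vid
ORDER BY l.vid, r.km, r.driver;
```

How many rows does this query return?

INNER JOIN keeps only pairs where the ON condition holds.
Matching on l.vid >= r.vid. A NULL in a compared column never satisfies the condition.
- vid=7: 3 matching r row(s), so 3 row(s) emitted.
- vid=4: no matching r row, dropped.
- vid=4: no matching r row, dropped.
- vid=6: 3 matching r row(s), so 3 row(s) emitted.
- vid=6: 3 matching r row(s), so 3 row(s) emitted.
- vid=3: no matching r row, dropped.
- vid=NULL: no matching r row, dropped.
- vid=5: 2 matching r row(s), so 2 row(s) emitted.
Total: 11 rows.

11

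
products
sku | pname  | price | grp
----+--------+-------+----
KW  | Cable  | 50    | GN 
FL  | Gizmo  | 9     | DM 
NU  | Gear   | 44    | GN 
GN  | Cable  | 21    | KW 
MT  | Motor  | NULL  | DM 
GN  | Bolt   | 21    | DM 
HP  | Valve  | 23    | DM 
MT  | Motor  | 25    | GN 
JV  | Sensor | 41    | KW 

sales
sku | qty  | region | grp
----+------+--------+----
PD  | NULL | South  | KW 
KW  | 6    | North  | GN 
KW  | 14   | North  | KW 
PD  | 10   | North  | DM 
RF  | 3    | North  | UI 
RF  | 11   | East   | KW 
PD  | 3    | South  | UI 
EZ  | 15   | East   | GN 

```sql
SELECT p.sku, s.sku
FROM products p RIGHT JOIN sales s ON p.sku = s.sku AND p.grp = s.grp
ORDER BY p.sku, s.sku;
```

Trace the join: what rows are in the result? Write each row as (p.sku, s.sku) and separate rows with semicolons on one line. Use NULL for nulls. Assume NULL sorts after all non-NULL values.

(KW, KW); (NULL, EZ); (NULL, KW); (NULL, PD); (NULL, PD); (NULL, PD); (NULL, RF); (NULL, RF)

RIGHT JOIN keeps every row from `sales`; unmatched rows get NULL for `products`'s columns.
Matching on p.sku = s.sku AND p.grp = s.grp.
Matched pairs: 1; unmatched s rows kept: 7.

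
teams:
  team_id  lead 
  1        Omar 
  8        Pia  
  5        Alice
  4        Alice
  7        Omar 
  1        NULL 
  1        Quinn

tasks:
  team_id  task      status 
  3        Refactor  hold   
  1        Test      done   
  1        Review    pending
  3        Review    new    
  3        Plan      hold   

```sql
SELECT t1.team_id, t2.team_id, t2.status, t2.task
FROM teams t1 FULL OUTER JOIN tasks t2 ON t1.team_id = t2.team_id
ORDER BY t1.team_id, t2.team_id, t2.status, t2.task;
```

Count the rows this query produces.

13

FULL OUTER JOIN keeps every row from both sides; unmatched rows get NULL for the other side's columns.
Matching on t1.team_id = t2.team_id.
- t1 row (team_id=1): matches 2 t2 row(s) → 2 output row(s).
- t1 row (team_id=8): no match → kept, t2 columns NULL.
- t1 row (team_id=5): no match → kept, t2 columns NULL.
- t1 row (team_id=4): no match → kept, t2 columns NULL.
- t1 row (team_id=7): no match → kept, t2 columns NULL.
- t1 row (team_id=1): matches 2 t2 row(s) → 2 output row(s).
- t1 row (team_id=1): matches 2 t2 row(s) → 2 output row(s).
- 3 row(s) from t2 found no t1 partner → padded with NULL.
Total: 6 matched + 7 padded = 13 rows.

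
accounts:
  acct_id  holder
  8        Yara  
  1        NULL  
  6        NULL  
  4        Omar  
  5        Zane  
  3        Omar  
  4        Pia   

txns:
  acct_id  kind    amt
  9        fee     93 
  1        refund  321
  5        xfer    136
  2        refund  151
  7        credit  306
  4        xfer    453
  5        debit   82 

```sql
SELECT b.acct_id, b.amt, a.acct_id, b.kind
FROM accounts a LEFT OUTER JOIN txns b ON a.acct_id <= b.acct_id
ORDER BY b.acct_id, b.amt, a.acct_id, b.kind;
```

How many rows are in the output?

29

LEFT JOIN keeps every row from `accounts`; unmatched rows get NULL for `txns`'s columns.
Matching on a.acct_id <= b.acct_id.
- a[0] acct_id=8 → 1 match(es) in b → 1 row(s).
- a[1] acct_id=1 → 7 match(es) in b → 7 row(s).
- a[2] acct_id=6 → 2 match(es) in b → 2 row(s).
- a[3] acct_id=4 → 5 match(es) in b → 5 row(s).
- a[4] acct_id=5 → 4 match(es) in b → 4 row(s).
- a[5] acct_id=3 → 5 match(es) in b → 5 row(s).
- a[6] acct_id=4 → 5 match(es) in b → 5 row(s).
Total: 29 rows.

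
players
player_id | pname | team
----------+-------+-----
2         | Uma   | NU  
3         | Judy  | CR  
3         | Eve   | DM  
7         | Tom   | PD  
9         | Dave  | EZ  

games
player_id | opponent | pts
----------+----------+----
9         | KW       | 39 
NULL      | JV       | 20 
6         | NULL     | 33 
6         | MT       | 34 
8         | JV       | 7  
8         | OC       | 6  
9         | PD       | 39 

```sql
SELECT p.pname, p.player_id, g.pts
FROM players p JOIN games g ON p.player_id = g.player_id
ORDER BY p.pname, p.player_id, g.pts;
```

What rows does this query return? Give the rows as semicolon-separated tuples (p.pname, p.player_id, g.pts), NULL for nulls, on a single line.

(Dave, 9, 39); (Dave, 9, 39)

INNER JOIN keeps only pairs where the ON condition holds.
Matching on p.player_id = g.player_id. A NULL in a compared column never satisfies the condition.
Matched pairs: 2.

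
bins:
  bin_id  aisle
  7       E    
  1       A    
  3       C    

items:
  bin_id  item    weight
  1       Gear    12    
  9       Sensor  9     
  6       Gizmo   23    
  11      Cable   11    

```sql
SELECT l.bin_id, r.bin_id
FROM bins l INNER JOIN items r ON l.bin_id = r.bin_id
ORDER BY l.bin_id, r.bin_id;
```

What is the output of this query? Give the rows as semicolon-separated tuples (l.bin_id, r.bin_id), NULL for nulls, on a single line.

INNER JOIN keeps only pairs where the ON condition holds.
Matching on l.bin_id = r.bin_id.
- l row (bin_id=7): no match → dropped.
- l row (bin_id=1): matches 1 r row(s) → 1 output row(s).
- l row (bin_id=3): no match → dropped.
After projecting and ordering:
l.bin_id | r.bin_id
1 | 1

(1, 1)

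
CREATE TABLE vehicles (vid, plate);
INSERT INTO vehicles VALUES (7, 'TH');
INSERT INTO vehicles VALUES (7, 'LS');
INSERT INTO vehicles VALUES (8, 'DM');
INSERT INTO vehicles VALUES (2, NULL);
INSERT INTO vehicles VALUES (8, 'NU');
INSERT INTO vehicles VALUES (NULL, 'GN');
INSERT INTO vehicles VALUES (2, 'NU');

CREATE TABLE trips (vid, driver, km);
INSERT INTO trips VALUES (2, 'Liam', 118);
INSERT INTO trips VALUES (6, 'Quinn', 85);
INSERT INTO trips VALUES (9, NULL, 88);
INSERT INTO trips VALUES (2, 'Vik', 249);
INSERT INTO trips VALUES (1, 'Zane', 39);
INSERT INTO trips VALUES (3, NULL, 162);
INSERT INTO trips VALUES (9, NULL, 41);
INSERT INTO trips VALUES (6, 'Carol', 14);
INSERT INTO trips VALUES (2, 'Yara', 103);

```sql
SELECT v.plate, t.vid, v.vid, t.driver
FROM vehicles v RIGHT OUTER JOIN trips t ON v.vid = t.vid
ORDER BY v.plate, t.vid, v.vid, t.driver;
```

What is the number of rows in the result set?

12

RIGHT JOIN keeps every row from `trips`; unmatched rows get NULL for `vehicles`'s columns.
Matching on v.vid = t.vid. A NULL in a compared column never satisfies the condition.
Matched pairs: 6; unmatched t rows kept: 6.
Total: 6 matched + 6 padded = 12 rows.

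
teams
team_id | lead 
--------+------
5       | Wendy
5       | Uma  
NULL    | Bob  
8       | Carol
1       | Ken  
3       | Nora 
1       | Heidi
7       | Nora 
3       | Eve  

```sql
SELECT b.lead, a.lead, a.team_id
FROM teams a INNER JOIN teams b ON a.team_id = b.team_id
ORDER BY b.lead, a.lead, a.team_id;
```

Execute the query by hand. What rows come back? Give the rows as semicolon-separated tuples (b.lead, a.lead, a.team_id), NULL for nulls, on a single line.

INNER JOIN keeps only pairs where the ON condition holds.
Matching on a.team_id = b.team_id. A NULL in a compared column never satisfies the condition.
Matched pairs: 14.

(Carol, Carol, 8); (Eve, Eve, 3); (Eve, Nora, 3); (Heidi, Heidi, 1); (Heidi, Ken, 1); (Ken, Heidi, 1); (Ken, Ken, 1); (Nora, Eve, 3); (Nora, Nora, 3); (Nora, Nora, 7); (Uma, Uma, 5); (Uma, Wendy, 5); (Wendy, Uma, 5); (Wendy, Wendy, 5)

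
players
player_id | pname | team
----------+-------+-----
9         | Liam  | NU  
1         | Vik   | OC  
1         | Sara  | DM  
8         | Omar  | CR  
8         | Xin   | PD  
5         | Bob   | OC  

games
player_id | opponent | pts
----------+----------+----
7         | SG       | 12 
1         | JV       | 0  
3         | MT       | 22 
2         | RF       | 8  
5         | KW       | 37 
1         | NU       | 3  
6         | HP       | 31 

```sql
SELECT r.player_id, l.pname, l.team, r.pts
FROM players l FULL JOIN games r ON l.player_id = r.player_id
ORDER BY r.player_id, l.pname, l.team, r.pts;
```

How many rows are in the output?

FULL OUTER JOIN keeps every row from both sides; unmatched rows get NULL for the other side's columns.
Matching on l.player_id = r.player_id.
Matched pairs: 5; unmatched l rows kept: 3; unmatched r rows kept: 4.
Total: 5 matched + 7 padded = 12 rows.

12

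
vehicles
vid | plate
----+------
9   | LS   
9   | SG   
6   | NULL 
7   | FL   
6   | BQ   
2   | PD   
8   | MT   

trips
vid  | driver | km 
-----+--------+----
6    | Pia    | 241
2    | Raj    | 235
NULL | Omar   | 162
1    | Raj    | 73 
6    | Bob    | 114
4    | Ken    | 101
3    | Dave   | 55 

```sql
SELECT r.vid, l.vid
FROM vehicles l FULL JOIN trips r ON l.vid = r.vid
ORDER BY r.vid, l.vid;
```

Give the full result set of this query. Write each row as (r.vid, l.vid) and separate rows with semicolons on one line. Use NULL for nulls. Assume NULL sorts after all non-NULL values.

(1, NULL); (2, 2); (3, NULL); (4, NULL); (6, 6); (6, 6); (6, 6); (6, 6); (NULL, 7); (NULL, 8); (NULL, 9); (NULL, 9); (NULL, NULL)

FULL OUTER JOIN keeps every row from both sides; unmatched rows get NULL for the other side's columns.
Matching on l.vid = r.vid. A NULL in a compared column never satisfies the condition.
- vid=9: no r row matches, row kept with r columns NULL.
- vid=9: no r row matches, row kept with r columns NULL.
- vid=6: 2 matching r row(s), so 2 row(s) emitted.
- vid=7: no r row matches, row kept with r columns NULL.
- vid=6: 2 matching r row(s), so 2 row(s) emitted.
- vid=2: 1 matching r row(s), so 1 row(s) emitted.
- vid=8: no r row matches, row kept with r columns NULL.
- 4 r row(s) had no l match → kept, l columns NULL.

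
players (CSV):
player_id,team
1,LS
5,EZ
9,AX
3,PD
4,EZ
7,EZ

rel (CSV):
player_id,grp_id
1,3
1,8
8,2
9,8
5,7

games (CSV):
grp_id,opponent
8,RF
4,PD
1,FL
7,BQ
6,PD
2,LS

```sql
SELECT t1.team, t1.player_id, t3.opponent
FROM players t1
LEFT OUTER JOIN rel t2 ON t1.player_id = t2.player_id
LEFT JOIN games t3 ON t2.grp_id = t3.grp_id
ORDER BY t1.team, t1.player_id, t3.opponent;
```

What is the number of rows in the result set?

Evaluate left to right. First `players t1 LEFT JOIN rel t2` on player_id: 7 row(s).
Then LEFT JOIN `games t3` on grp_id: each of those 7 rows is kept; rows whose t2.grp_id has no match in t3 get NULL for t3's columns.
Result: 7 row(s).

7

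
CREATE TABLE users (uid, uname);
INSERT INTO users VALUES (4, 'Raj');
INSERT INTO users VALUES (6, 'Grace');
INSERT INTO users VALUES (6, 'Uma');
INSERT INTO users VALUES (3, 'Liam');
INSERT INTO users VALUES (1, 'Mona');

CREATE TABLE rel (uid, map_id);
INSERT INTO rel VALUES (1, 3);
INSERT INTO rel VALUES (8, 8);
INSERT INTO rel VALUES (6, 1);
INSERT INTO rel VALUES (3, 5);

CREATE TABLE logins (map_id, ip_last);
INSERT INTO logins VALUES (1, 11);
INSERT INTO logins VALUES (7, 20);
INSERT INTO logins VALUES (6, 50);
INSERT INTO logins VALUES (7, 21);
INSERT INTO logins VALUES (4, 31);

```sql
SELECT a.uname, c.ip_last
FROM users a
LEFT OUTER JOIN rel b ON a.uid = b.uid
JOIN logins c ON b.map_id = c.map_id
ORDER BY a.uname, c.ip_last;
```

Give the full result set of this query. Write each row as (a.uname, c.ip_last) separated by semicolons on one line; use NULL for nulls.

(Grace, 11); (Uma, 11)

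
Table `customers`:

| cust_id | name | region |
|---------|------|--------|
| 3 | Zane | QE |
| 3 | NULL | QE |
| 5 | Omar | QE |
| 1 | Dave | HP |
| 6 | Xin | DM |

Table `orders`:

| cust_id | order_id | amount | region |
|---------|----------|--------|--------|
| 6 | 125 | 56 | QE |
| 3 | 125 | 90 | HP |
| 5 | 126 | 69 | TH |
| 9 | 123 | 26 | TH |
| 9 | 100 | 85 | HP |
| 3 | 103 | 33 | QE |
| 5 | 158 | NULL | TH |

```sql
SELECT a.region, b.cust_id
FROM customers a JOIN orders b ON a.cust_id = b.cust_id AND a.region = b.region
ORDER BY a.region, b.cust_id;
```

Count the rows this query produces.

2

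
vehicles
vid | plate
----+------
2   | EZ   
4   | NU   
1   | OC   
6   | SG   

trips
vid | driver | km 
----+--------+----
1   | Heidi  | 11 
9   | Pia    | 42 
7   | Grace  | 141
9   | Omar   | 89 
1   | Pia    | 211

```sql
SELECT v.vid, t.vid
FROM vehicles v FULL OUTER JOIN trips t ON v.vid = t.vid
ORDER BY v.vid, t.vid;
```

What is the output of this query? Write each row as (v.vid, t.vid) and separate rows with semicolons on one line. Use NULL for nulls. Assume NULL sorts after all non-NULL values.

FULL OUTER JOIN keeps every row from both sides; unmatched rows get NULL for the other side's columns.
Matching on v.vid = t.vid.
- vid=2: no t row matches, row kept with t columns NULL.
- vid=4: no t row matches, row kept with t columns NULL.
- vid=1: 2 matching t row(s), so 2 row(s) emitted.
- vid=6: no t row matches, row kept with t columns NULL.
- 3 t row(s) had no v match → kept, v columns NULL.
After projecting and ordering:
v.vid | t.vid
1 | 1
1 | 1
2 | NULL
4 | NULL
6 | NULL
NULL | 7
NULL | 9
NULL | 9

(1, 1); (1, 1); (2, NULL); (4, NULL); (6, NULL); (NULL, 7); (NULL, 9); (NULL, 9)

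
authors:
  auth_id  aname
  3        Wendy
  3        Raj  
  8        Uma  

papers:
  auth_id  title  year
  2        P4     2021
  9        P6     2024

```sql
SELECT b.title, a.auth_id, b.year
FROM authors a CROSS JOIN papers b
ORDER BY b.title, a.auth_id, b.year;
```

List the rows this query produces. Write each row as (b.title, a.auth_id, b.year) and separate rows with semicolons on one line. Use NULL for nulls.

(P4, 3, 2021); (P4, 3, 2021); (P4, 8, 2021); (P6, 3, 2024); (P6, 3, 2024); (P6, 8, 2024)

CROSS JOIN pairs every row of `authors` with every row of `papers`: 3 × 2 = 6 rows.
After projecting and ordering:
b.title | a.auth_id | b.year
P4 | 3 | 2021
P4 | 3 | 2021
P4 | 8 | 2021
P6 | 3 | 2024
P6 | 3 | 2024
P6 | 8 | 2024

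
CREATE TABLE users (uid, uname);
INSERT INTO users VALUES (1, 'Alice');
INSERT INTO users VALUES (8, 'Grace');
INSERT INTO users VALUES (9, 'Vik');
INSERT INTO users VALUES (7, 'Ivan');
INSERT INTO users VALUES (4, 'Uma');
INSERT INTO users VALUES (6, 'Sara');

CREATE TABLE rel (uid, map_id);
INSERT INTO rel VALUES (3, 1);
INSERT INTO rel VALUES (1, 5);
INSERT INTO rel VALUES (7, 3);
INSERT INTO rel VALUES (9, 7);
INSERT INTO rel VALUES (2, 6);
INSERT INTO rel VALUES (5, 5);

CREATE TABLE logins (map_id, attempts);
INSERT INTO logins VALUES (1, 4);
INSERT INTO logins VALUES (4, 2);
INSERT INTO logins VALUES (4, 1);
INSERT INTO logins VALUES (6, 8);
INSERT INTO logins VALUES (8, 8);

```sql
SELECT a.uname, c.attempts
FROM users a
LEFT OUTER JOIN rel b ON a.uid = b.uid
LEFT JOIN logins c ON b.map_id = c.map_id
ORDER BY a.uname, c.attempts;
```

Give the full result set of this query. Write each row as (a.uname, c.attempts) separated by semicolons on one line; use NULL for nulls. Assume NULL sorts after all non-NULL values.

(Alice, NULL); (Grace, NULL); (Ivan, NULL); (Sara, NULL); (Uma, NULL); (Vik, NULL)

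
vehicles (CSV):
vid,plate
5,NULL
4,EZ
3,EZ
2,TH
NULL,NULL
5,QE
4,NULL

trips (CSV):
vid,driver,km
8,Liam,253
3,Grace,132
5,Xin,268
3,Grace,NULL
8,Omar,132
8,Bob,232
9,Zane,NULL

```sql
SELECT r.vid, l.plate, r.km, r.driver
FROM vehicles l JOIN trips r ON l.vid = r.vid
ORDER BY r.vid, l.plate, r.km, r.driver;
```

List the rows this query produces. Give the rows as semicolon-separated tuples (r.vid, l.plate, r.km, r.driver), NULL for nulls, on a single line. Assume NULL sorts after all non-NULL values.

(3, EZ, 132, Grace); (3, EZ, NULL, Grace); (5, QE, 268, Xin); (5, NULL, 268, Xin)

INNER JOIN keeps only pairs where the ON condition holds.
Matching on l.vid = r.vid. A NULL in a compared column never satisfies the condition.
Matched pairs: 4.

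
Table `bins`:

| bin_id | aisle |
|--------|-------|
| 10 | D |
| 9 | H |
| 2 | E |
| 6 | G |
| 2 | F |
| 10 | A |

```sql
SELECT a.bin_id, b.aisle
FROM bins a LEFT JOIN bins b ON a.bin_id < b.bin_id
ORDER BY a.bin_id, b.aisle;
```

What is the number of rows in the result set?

15

LEFT JOIN keeps every row from `bins a`; unmatched rows get NULL for `bins b`'s columns.
Matching on a.bin_id < b.bin_id.
Matched pairs: 13; unmatched a rows kept: 2.
Total: 13 matched + 2 padded = 15 rows.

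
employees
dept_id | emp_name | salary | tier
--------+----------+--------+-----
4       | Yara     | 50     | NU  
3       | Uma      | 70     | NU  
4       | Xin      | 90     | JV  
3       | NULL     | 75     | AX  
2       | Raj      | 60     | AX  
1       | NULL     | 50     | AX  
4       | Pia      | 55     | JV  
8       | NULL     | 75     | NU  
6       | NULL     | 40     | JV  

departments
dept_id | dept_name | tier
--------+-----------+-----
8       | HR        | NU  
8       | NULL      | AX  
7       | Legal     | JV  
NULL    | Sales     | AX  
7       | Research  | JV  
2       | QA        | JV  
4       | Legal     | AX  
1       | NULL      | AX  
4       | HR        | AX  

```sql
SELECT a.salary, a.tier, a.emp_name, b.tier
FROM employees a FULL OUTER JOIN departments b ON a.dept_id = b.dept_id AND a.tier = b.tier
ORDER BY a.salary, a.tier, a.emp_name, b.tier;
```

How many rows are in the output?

FULL OUTER JOIN keeps every row from both sides; unmatched rows get NULL for the other side's columns.
Matching on a.dept_id = b.dept_id AND a.tier = b.tier. A NULL in a compared column never satisfies the condition.
Matched pairs: 2; unmatched a rows kept: 7; unmatched b rows kept: 7.
Total: 2 matched + 14 padded = 16 rows.

16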